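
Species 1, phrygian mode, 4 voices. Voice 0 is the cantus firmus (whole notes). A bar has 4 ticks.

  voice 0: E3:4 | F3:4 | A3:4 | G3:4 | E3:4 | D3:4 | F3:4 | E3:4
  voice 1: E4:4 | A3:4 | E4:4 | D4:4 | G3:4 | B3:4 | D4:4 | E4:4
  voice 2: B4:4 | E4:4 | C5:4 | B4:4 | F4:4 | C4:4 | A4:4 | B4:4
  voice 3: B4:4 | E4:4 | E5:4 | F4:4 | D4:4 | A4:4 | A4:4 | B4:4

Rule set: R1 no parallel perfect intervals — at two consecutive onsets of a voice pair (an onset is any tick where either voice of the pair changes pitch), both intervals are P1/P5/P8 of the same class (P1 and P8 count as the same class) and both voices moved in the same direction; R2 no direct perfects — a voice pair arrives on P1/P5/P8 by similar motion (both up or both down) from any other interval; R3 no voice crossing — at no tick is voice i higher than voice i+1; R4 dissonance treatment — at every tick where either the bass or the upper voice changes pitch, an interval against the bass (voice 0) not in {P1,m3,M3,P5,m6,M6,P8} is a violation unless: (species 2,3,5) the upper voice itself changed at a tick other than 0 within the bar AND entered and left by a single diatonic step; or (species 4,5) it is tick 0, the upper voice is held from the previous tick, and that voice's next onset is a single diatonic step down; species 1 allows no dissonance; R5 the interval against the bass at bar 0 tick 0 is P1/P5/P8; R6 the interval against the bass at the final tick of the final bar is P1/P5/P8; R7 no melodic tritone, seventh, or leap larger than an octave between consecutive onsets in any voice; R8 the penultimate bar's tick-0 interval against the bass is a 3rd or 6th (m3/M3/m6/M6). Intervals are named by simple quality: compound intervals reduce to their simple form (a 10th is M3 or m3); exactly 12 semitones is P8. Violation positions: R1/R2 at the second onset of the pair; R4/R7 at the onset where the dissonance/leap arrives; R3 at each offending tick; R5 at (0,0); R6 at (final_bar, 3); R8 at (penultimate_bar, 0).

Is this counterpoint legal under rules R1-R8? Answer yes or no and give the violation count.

bar 0: v0=E3 v1=E4 v2=B4 v3=B4 (P5)
bar 1: v0=F3 v1=A3 v2=E4 v3=E4 (M7)
bar 2: v0=A3 v1=E4 v2=C5 v3=E5 (P5)
bar 3: v0=G3 v1=D4 v2=B4 v3=F4 (m7)
bar 4: v0=E3 v1=G3 v2=F4 v3=D4 (m7)
bar 5: v0=D3 v1=B3 v2=C4 v3=A4 (P5)
bar 6: v0=F3 v1=D4 v2=A4 v3=A4 (M3)
bar 7: v0=E3 v1=E4 v2=B4 v3=B4 (P5)
  R1 @ bar1.0: E4/B4 P5 -> A3/E4 P5 similar
  R1 @ bar1.0: E4/B4 P5 -> A3/E4 P5 similar
  R1 @ bar1.0: B4/B4 P1 -> E4/E4 P1 similar
  R4 @ bar1.0: F3/E4 M7 untreated
  R4 @ bar1.0: F3/E4 M7 untreated
  R2 @ bar2.0: F3/A3 M3 -> A3/E4 P5 similar
  R2 @ bar2.0: F3/E4 M7 -> A3/E5 P5 similar
  R2 @ bar2.0: A3/E4 P5 -> E4/E5 P8 similar
  R1 @ bar3.0: A3/E4 P5 -> G3/D4 P5 similar
  R3 @ bar3.0: B4 above F4
  R4 @ bar3.0: G3/F4 m7 untreated
  R7 @ bar3.0: E5->F4 leap 11st
  R3 @ bar3.1: B4 above F4
  R3 @ bar3.2: B4 above F4
  R3 @ bar3.3: B4 above F4
  R2 @ bar4.0: D4/F4 m3 -> G3/D4 P5 similar
  R3 @ bar4.0: F4 above D4
  R4 @ bar4.0: E3/F4 m2 untreated
  R4 @ bar4.0: E3/D4 m7 untreated
  R7 @ bar4.0: B4->F4 leap 6st
  R3 @ bar4.1: F4 above D4
  R3 @ bar4.2: F4 above D4
  R3 @ bar4.3: F4 above D4
  R4 @ bar5.0: D3/C4 m7 untreated
  R2 @ bar6.0: B3/C4 m2 -> D4/A4 P5 similar
  R1 @ bar7.0: D4/A4 P5 -> E4/B4 P5 similar
  R1 @ bar7.0: D4/A4 P5 -> E4/B4 P5 similar
  R1 @ bar7.0: A4/A4 P1 -> B4/B4 P1 similar

No (28 violations)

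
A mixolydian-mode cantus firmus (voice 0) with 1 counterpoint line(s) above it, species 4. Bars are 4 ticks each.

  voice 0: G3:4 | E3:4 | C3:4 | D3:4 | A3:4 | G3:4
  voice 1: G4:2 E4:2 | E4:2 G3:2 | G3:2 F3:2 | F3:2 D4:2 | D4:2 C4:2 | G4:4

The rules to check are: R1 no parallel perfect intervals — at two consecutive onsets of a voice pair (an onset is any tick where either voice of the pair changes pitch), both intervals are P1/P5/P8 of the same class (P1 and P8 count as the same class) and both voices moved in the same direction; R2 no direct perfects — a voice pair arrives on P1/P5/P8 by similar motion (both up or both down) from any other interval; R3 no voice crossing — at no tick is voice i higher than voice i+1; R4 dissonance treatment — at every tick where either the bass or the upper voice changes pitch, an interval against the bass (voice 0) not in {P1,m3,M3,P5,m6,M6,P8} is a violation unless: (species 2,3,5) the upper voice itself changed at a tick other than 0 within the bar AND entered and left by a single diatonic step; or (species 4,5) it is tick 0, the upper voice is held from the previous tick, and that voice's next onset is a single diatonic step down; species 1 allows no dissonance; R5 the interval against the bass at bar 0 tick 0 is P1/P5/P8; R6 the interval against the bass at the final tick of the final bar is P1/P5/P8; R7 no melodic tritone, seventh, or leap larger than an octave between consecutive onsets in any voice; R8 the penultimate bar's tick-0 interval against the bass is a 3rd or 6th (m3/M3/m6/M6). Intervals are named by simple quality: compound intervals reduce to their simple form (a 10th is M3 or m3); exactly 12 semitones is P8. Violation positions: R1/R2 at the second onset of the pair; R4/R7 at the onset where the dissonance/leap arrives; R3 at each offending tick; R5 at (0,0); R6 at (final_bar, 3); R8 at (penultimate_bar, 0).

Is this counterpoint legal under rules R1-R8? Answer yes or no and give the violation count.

No (2 violations)

bar 0: v0=G3 v1=G4 (P8)
bar 1: v0=E3 v1=E4 (P8)
bar 2: v0=C3 v1=G3 (P5)
bar 3: v0=D3 v1=F3 (m3)
bar 4: v0=A3 v1=D4 (P4)
bar 5: v0=G3 v1=G4 (P8)
  R4 @ bar2.2: C3/F3 P4 untreated
  R8 @ bar4.0: penult P4 not 3rd/6th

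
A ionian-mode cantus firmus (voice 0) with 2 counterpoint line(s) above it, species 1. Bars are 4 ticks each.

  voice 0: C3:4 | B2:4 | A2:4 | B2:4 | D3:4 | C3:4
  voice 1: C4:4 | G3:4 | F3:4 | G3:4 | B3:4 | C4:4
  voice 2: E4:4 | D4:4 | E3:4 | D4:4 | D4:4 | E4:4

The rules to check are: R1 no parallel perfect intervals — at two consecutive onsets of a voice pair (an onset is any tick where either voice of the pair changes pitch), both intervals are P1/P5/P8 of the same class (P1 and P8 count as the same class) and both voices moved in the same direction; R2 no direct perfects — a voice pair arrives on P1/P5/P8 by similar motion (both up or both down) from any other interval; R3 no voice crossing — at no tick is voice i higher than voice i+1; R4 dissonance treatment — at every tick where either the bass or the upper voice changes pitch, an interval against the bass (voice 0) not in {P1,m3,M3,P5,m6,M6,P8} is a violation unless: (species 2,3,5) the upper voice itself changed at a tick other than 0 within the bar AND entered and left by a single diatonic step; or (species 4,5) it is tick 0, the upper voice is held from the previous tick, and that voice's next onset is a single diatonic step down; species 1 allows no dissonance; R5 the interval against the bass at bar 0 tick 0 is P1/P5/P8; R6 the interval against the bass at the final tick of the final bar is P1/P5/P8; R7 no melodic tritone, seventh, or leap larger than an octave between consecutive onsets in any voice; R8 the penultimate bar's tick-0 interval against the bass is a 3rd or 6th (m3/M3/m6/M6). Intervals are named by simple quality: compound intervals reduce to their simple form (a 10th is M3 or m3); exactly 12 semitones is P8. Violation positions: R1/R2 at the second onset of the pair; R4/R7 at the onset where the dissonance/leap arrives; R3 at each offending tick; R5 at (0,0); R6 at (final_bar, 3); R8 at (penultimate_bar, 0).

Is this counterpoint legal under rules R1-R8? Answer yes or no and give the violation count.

No (12 violations)

bar 0: v0=C3 v1=C4 v2=E4 (M3)
bar 1: v0=B2 v1=G3 v2=D4 (m3)
bar 2: v0=A2 v1=F3 v2=E3 (P5)
bar 3: v0=B2 v1=G3 v2=D4 (m3)
bar 4: v0=D3 v1=B3 v2=D4 (P8)
bar 5: v0=C3 v1=C4 v2=E4 (M3)
  R5 @ bar0.0: opens on M3
  R2 @ bar1.0: C4/E4 M3 -> G3/D4 P5 similar
  R2 @ bar2.0: B2/D4 m3 -> A2/E3 P5 similar
  R3 @ bar2.0: F3 above E3
  R7 @ bar2.0: D4->E3 leap 10st
  R3 @ bar2.1: F3 above E3
  R3 @ bar2.2: F3 above E3
  R3 @ bar2.3: F3 above E3
  R2 @ bar3.0: F3/E3 m2 -> G3/D4 P5 similar
  R7 @ bar3.0: E3->D4 leap 10st
  R8 @ bar4.0: penult P8 not 3rd/6th
  R6 @ bar5.3: closes on M3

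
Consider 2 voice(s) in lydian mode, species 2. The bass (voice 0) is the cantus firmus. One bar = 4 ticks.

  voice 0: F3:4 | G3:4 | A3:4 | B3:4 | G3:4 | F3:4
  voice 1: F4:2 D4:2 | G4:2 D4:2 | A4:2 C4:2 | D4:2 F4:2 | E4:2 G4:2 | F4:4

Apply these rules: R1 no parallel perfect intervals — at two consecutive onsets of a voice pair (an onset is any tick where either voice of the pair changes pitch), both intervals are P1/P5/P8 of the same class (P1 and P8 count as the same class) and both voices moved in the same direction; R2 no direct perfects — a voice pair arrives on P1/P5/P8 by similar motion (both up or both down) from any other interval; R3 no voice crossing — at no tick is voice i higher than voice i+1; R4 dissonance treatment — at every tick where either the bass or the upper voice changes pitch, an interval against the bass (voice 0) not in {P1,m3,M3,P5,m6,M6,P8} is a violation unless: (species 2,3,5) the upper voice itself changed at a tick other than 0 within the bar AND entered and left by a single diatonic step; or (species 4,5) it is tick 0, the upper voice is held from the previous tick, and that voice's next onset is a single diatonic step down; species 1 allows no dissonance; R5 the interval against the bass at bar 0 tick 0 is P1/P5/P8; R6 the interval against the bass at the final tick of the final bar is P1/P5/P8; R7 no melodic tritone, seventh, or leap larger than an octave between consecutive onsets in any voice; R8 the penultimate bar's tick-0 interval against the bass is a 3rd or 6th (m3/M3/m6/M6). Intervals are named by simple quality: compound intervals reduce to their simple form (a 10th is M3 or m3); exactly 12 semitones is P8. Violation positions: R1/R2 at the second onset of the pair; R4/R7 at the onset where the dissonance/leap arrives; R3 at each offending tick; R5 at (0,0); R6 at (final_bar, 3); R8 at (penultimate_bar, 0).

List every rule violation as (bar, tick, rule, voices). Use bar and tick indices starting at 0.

(1, 0, R2, (0, 1))
(2, 0, R2, (0, 1))
(3, 2, R4, (0, 1))
(5, 0, R1, (0, 1))

bar 0: v0=F3 v1=F4 downbeat P8
bar 1: v0=G3 v1=G4 downbeat P8
bar 2: v0=A3 v1=A4 downbeat P8
bar 3: v0=B3 v1=D4 downbeat m3
bar 4: v0=G3 v1=E4 downbeat M6
bar 5: v0=F3 v1=F4 downbeat P8
  -> R2 @ bar 1 tick 0 v(0, 1): F3/D4 M6 -> G3/G4 P8 similar
  -> R2 @ bar 2 tick 0 v(0, 1): G3/D4 P5 -> A3/A4 P8 similar
  -> R4 @ bar 3 tick 2 v(0, 1): B3/F4 TT untreated
  -> R1 @ bar 5 tick 0 v(0, 1): G3/G4 P8 -> F3/F4 P8 similar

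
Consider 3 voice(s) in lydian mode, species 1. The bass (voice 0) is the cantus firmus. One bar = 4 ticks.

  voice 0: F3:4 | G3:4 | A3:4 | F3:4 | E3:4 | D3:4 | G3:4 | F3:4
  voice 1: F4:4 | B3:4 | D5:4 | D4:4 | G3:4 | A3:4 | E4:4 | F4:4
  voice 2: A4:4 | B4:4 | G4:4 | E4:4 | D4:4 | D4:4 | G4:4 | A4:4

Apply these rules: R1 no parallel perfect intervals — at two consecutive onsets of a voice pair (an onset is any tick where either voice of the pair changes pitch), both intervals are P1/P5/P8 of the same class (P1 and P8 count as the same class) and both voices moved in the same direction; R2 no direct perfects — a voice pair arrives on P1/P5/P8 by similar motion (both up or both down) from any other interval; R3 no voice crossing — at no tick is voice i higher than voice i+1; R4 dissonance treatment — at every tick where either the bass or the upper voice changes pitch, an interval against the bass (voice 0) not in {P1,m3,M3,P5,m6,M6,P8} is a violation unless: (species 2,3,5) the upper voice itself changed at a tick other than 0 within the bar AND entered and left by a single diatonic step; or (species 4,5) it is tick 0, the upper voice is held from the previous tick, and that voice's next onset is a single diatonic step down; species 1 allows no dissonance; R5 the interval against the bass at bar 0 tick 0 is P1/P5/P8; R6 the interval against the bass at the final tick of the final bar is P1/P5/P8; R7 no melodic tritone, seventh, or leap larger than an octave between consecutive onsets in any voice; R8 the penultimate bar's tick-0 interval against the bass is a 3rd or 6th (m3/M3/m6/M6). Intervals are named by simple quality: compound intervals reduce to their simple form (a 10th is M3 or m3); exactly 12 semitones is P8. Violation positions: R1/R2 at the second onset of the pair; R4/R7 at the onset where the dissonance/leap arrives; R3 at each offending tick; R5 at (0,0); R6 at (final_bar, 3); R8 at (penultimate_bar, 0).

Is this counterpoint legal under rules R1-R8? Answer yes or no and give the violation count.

bar 0: v0=F3 v1=F4 v2=A4 (M3)
bar 1: v0=G3 v1=B3 v2=B4 (M3)
bar 2: v0=A3 v1=D5 v2=G4 (m7)
bar 3: v0=F3 v1=D4 v2=E4 (M7)
bar 4: v0=E3 v1=G3 v2=D4 (m7)
bar 5: v0=D3 v1=A3 v2=D4 (P8)
bar 6: v0=G3 v1=E4 v2=G4 (P8)
bar 7: v0=F3 v1=F4 v2=A4 (M3)
  R5 @ bar0.0: opens on M3
  R7 @ bar1.0: F4->B3 leap 6st
  R3 @ bar2.0: D5 above G4
  R4 @ bar2.0: A3/D5 P4 untreated
  R4 @ bar2.0: A3/G4 m7 untreated
  R7 @ bar2.0: B3->D5 leap 15st
  R3 @ bar2.1: D5 above G4
  R3 @ bar2.2: D5 above G4
  R3 @ bar2.3: D5 above G4
  R4 @ bar3.0: F3/E4 M7 untreated
  R2 @ bar4.0: D4/E4 M2 -> G3/D4 P5 similar
  R4 @ bar4.0: E3/D4 m7 untreated
  R1 @ bar6.0: D3/D4 P8 -> G3/G4 P8 similar
  R8 @ bar6.0: penult P8 not 3rd/6th
  R6 @ bar7.3: closes on M3

No (15 violations)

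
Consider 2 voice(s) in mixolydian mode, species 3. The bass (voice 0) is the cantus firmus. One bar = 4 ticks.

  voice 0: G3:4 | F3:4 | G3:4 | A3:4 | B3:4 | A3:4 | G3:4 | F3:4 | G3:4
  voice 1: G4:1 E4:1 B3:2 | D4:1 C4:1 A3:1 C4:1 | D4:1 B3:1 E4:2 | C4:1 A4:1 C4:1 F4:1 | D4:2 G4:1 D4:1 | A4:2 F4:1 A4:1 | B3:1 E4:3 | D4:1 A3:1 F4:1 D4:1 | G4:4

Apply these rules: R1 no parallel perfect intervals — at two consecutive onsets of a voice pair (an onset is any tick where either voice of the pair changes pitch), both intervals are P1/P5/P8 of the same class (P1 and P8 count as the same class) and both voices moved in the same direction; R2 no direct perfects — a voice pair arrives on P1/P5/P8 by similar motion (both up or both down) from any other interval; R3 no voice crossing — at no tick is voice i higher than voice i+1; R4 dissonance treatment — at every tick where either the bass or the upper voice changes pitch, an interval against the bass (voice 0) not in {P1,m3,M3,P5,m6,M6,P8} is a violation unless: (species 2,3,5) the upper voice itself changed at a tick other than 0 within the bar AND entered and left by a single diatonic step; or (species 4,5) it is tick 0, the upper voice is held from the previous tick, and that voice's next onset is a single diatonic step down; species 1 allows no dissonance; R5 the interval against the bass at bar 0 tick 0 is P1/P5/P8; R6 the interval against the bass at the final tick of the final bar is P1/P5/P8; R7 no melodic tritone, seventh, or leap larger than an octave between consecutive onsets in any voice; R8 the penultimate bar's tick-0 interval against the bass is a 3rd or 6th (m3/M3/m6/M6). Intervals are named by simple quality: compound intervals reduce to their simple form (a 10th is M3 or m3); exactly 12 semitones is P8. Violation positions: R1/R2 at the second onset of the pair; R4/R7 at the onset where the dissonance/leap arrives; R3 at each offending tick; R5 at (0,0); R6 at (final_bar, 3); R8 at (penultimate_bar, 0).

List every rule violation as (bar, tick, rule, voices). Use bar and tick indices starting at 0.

(2, 0, R1, (0, 1))
(6, 0, R7, (1,))
(8, 0, R2, (0, 1))

bar 0: v0=G3 v1=G4 downbeat P8
bar 1: v0=F3 v1=D4 downbeat M6
bar 2: v0=G3 v1=D4 downbeat P5
bar 3: v0=A3 v1=C4 downbeat m3
bar 4: v0=B3 v1=D4 downbeat m3
bar 5: v0=A3 v1=A4 downbeat P8
bar 6: v0=G3 v1=B3 downbeat M3
bar 7: v0=F3 v1=D4 downbeat M6
bar 8: v0=G3 v1=G4 downbeat P8
  -> R1 @ bar 2 tick 0 v(0, 1): F3/C4 P5 -> G3/D4 P5 similar
  -> R7 @ bar 6 tick 0 v(1,): A4->B3 leap 10st
  -> R2 @ bar 8 tick 0 v(0, 1): F3/D4 M6 -> G3/G4 P8 similar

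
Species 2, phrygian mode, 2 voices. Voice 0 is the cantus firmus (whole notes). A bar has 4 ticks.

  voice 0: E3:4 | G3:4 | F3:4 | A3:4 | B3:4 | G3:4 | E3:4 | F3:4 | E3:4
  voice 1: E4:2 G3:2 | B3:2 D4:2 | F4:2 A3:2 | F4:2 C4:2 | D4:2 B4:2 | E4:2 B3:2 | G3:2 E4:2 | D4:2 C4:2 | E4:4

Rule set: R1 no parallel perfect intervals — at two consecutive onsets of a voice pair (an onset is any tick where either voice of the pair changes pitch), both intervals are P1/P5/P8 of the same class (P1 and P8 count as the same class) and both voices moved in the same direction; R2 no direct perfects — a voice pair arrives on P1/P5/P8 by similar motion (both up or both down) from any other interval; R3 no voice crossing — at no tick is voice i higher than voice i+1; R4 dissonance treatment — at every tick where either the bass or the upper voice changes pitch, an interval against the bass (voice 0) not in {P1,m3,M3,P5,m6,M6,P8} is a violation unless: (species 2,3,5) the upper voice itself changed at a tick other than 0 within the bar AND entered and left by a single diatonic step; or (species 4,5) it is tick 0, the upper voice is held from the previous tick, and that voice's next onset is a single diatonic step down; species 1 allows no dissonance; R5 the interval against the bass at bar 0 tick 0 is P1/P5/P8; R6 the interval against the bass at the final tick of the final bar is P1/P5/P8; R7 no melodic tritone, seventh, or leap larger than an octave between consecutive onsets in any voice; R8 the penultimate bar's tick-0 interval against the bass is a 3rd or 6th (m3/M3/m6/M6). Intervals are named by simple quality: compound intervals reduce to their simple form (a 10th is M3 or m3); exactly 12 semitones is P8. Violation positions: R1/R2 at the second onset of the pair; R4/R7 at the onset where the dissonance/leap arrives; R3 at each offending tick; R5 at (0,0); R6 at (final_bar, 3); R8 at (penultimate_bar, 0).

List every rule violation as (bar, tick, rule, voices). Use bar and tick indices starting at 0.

bar 0: v0=E3 v1=E4 downbeat P8
bar 1: v0=G3 v1=B3 downbeat M3
bar 2: v0=F3 v1=F4 downbeat P8
bar 3: v0=A3 v1=F4 downbeat m6
bar 4: v0=B3 v1=D4 downbeat m3
bar 5: v0=G3 v1=E4 downbeat M6
bar 6: v0=E3 v1=G3 downbeat m3
bar 7: v0=F3 v1=D4 downbeat M6
bar 8: v0=E3 v1=E4 downbeat P8

No violations across 9 bars (E3..E3 vs E4..E4).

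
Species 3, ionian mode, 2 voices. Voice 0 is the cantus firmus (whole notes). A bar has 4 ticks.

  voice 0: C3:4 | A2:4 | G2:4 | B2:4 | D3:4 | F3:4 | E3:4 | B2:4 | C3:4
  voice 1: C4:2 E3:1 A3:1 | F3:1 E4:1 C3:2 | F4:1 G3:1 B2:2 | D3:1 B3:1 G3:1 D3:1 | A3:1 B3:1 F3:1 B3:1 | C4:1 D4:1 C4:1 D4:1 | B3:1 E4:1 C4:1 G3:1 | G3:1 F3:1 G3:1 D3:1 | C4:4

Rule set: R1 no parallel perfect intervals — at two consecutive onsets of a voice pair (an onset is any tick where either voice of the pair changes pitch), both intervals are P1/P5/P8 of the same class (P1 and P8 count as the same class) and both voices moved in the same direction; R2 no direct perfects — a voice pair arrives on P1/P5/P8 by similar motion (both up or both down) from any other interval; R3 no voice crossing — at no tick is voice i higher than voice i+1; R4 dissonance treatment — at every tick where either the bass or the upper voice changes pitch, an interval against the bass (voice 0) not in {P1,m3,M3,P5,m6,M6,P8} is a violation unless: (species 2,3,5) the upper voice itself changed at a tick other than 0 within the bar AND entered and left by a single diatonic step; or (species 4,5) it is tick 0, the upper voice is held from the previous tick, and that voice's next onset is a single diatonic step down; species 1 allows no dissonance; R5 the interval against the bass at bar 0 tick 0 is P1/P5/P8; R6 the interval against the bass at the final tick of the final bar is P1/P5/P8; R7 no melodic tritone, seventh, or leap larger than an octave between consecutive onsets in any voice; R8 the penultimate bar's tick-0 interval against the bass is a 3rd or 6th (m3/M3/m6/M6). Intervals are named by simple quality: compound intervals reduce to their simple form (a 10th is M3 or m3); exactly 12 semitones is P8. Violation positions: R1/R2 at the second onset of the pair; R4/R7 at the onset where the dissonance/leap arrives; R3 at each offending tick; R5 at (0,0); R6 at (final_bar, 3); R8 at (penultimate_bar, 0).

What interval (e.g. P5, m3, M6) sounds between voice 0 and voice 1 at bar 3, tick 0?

voice 0=B2 voice 1=D3 -> m3

m3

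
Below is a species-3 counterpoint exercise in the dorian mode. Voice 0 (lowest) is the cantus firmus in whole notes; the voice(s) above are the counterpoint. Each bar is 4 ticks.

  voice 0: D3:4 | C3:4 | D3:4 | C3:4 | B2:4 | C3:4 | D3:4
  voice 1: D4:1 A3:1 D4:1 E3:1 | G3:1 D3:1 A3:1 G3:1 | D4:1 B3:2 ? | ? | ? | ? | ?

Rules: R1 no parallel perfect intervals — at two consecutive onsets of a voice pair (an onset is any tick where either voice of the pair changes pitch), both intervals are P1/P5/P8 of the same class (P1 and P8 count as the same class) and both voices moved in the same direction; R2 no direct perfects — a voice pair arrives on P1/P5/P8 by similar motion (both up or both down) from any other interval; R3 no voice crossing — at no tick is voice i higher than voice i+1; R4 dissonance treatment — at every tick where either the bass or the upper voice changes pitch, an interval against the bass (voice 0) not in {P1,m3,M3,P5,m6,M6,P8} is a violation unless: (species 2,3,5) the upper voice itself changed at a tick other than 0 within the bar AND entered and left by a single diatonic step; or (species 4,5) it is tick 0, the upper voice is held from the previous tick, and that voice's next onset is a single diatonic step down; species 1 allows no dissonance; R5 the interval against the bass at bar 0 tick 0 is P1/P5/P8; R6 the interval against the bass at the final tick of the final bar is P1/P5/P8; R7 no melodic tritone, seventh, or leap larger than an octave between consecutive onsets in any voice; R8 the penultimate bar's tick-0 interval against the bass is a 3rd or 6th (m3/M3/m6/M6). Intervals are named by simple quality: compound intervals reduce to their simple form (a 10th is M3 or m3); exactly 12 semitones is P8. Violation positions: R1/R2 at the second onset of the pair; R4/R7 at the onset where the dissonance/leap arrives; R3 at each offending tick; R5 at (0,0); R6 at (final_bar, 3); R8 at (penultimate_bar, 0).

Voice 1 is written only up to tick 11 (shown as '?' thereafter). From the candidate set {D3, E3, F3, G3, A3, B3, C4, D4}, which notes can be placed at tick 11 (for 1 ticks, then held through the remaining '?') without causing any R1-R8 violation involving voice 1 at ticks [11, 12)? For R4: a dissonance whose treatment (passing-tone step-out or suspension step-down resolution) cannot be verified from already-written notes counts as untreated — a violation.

{A3, B3, D3, D4}

D3: legal
E3: violates R4
F3: violates R7
G3: violates R4
A3: legal
B3: legal
C4: violates R4
D4: legal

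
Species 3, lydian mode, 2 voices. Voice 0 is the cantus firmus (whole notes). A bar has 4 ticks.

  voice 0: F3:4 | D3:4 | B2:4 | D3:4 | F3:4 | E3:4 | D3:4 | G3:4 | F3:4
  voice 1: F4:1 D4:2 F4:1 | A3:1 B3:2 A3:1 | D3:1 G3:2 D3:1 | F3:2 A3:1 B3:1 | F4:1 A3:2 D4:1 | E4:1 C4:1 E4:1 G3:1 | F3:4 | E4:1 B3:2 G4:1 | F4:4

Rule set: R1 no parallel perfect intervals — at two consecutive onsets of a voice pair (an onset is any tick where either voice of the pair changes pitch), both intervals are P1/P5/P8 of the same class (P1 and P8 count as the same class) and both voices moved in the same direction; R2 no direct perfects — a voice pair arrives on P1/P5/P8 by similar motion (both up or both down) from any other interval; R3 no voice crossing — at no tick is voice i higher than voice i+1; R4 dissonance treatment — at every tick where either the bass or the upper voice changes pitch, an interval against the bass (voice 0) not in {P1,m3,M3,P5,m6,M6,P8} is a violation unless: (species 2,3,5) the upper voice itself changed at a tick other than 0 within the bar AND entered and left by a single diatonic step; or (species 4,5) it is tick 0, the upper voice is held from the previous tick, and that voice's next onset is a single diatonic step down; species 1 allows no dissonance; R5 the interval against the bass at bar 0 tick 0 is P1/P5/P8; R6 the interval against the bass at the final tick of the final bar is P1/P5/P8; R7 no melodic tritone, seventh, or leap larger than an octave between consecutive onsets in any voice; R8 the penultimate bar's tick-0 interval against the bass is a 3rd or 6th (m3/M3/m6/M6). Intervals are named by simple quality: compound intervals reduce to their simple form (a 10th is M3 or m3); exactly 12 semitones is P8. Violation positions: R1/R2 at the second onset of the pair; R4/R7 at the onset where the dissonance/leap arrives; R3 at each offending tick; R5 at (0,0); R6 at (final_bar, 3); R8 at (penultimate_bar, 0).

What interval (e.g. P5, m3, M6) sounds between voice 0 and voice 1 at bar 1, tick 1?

M6

voice 0=D3 voice 1=B3 -> M6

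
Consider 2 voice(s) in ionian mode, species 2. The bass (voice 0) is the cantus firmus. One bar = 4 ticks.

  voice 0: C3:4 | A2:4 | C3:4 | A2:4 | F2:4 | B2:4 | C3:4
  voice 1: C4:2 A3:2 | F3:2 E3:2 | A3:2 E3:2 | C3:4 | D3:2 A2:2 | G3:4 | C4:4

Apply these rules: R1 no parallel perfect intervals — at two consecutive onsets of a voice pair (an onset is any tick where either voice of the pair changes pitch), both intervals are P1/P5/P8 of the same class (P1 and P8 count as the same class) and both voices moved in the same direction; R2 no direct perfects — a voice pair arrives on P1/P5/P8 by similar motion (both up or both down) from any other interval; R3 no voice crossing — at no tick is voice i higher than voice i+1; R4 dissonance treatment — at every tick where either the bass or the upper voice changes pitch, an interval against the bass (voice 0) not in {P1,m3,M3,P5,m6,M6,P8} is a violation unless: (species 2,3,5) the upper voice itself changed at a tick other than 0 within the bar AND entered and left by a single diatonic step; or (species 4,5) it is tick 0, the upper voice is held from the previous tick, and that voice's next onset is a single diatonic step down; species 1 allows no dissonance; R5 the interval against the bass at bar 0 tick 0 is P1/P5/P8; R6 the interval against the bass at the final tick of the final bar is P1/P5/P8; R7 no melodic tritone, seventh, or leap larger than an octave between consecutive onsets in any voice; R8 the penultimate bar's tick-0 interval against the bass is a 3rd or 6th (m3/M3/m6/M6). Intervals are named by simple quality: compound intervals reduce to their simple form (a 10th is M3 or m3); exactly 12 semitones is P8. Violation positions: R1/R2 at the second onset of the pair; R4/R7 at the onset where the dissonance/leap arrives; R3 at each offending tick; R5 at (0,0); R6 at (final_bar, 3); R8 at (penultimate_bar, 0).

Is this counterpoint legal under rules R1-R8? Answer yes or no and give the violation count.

bar 0: v0=C3 v1=C4 (P8)
bar 1: v0=A2 v1=F3 (m6)
bar 2: v0=C3 v1=A3 (M6)
bar 3: v0=A2 v1=C3 (m3)
bar 4: v0=F2 v1=D3 (M6)
bar 5: v0=B2 v1=G3 (m6)
bar 6: v0=C3 v1=C4 (P8)
  R7 @ bar5.0: F2->B2 leap 6st
  R7 @ bar5.0: A2->G3 leap 10st
  R2 @ bar6.0: B2/G3 m6 -> C3/C4 P8 similar

No (3 violations)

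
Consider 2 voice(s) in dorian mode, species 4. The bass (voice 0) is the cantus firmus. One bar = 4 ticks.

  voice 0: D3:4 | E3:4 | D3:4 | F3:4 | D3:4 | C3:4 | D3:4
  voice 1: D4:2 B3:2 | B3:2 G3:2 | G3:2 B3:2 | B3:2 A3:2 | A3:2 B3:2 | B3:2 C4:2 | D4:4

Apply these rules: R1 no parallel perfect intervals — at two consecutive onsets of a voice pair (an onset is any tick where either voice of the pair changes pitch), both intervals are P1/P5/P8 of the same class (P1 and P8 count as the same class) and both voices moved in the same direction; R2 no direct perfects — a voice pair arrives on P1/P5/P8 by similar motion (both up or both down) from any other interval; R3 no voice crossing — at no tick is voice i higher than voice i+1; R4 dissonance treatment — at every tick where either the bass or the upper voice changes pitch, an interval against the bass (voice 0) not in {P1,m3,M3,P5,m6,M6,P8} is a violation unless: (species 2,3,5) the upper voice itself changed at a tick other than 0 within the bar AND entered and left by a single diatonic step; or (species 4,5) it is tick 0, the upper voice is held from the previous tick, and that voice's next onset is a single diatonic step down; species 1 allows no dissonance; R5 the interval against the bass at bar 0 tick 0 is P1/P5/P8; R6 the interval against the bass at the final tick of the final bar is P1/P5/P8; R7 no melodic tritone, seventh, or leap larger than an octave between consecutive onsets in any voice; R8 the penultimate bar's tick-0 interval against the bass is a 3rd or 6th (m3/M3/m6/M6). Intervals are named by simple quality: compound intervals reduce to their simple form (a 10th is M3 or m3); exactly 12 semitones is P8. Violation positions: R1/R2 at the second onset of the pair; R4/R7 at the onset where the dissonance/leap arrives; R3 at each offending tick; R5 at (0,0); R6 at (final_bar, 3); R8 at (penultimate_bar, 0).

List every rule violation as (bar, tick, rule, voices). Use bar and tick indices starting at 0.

bar 0: v0=D3 v1=D4 downbeat P8
bar 1: v0=E3 v1=B3 downbeat P5
bar 2: v0=D3 v1=G3 downbeat P4
bar 3: v0=F3 v1=B3 downbeat TT
bar 4: v0=D3 v1=A3 downbeat P5
bar 5: v0=C3 v1=B3 downbeat M7
bar 6: v0=D3 v1=D4 downbeat P8
  -> R4 @ bar 2 tick 0 v(0, 1): D3/G3 P4 untreated
  -> R4 @ bar 5 tick 0 v(0, 1): C3/B3 M7 untreated
  -> R8 @ bar 5 tick 0 v(0, 1): penult M7 not 3rd/6th
  -> R1 @ bar 6 tick 0 v(0, 1): C3/C4 P8 -> D3/D4 P8 similar

(2, 0, R4, (0, 1))
(5, 0, R4, (0, 1))
(5, 0, R8, (0, 1))
(6, 0, R1, (0, 1))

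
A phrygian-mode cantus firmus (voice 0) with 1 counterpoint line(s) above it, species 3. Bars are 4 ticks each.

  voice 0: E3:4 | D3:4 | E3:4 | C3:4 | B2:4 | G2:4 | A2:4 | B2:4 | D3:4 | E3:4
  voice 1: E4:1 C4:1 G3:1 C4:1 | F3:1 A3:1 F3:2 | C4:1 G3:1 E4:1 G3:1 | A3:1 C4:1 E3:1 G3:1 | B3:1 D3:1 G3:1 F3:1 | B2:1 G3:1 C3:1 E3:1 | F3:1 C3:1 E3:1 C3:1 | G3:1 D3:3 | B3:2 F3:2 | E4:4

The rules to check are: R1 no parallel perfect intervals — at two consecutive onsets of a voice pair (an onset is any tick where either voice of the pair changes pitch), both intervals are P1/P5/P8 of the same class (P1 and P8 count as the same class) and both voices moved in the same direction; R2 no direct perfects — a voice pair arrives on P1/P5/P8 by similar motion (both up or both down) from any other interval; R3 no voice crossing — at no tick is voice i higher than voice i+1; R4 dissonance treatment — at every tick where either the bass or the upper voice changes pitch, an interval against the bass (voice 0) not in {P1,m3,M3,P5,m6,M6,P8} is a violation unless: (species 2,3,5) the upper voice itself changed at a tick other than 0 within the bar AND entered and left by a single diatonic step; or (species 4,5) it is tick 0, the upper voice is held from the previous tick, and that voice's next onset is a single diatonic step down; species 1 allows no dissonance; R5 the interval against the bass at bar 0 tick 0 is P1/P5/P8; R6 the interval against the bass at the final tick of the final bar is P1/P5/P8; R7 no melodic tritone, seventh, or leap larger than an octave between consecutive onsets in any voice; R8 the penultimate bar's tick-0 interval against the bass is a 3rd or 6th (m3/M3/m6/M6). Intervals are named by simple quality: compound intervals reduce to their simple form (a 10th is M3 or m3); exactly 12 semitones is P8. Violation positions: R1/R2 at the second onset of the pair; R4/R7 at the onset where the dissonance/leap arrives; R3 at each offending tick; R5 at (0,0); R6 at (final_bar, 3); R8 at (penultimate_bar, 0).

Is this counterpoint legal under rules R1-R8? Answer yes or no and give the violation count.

bar 0: v0=E3 v1=E4 (P8)
bar 1: v0=D3 v1=F3 (m3)
bar 2: v0=E3 v1=C4 (m6)
bar 3: v0=C3 v1=A3 (M6)
bar 4: v0=B2 v1=B3 (P8)
bar 5: v0=G2 v1=B2 (M3)
bar 6: v0=A2 v1=F3 (m6)
bar 7: v0=B2 v1=G3 (m6)
bar 8: v0=D3 v1=B3 (M6)
bar 9: v0=E3 v1=E4 (P8)
  R4 @ bar4.3: B2/F3 TT untreated
  R7 @ bar5.0: F3->B2 leap 6st
  R4 @ bar5.2: G2/C3 P4 untreated
  R7 @ bar8.2: B3->F3 leap 6st
  R2 @ bar9.0: D3/F3 m3 -> E3/E4 P8 similar
  R7 @ bar9.0: F3->E4 leap 11st

No (6 violations)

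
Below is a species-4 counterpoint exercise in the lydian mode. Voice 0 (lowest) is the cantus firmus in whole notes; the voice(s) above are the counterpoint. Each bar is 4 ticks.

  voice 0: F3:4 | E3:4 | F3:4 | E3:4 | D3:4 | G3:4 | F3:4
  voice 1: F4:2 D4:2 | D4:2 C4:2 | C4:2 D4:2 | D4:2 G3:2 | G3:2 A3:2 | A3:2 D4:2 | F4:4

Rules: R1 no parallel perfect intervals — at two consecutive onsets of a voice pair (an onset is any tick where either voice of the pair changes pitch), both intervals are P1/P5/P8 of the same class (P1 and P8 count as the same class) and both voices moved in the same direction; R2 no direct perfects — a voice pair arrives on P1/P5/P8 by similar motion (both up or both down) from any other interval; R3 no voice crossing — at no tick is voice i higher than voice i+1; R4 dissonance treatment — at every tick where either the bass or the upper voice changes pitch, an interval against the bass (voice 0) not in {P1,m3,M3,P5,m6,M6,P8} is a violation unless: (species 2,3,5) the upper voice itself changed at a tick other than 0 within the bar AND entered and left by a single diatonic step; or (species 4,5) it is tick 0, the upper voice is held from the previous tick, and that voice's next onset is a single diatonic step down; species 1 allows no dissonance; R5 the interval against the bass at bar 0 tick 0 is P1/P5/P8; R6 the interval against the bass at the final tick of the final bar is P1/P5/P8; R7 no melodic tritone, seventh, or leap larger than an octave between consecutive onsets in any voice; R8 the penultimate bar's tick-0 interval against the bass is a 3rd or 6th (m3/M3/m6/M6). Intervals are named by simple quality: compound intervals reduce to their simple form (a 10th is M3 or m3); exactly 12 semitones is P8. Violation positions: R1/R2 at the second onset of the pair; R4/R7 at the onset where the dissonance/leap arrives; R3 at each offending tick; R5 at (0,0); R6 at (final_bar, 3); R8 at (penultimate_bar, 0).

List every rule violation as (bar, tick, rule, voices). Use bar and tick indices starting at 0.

bar 0: v0=F3 v1=F4 downbeat P8
bar 1: v0=E3 v1=D4 downbeat m7
bar 2: v0=F3 v1=C4 downbeat P5
bar 3: v0=E3 v1=D4 downbeat m7
bar 4: v0=D3 v1=G3 downbeat P4
bar 5: v0=G3 v1=A3 downbeat M2
bar 6: v0=F3 v1=F4 downbeat P8
  -> R4 @ bar 3 tick 0 v(0, 1): E3/D4 m7 untreated
  -> R4 @ bar 4 tick 0 v(0, 1): D3/G3 P4 untreated
  -> R4 @ bar 5 tick 0 v(0, 1): G3/A3 M2 untreated
  -> R8 @ bar 5 tick 0 v(0, 1): penult M2 not 3rd/6th

(3, 0, R4, (0, 1))
(4, 0, R4, (0, 1))
(5, 0, R4, (0, 1))
(5, 0, R8, (0, 1))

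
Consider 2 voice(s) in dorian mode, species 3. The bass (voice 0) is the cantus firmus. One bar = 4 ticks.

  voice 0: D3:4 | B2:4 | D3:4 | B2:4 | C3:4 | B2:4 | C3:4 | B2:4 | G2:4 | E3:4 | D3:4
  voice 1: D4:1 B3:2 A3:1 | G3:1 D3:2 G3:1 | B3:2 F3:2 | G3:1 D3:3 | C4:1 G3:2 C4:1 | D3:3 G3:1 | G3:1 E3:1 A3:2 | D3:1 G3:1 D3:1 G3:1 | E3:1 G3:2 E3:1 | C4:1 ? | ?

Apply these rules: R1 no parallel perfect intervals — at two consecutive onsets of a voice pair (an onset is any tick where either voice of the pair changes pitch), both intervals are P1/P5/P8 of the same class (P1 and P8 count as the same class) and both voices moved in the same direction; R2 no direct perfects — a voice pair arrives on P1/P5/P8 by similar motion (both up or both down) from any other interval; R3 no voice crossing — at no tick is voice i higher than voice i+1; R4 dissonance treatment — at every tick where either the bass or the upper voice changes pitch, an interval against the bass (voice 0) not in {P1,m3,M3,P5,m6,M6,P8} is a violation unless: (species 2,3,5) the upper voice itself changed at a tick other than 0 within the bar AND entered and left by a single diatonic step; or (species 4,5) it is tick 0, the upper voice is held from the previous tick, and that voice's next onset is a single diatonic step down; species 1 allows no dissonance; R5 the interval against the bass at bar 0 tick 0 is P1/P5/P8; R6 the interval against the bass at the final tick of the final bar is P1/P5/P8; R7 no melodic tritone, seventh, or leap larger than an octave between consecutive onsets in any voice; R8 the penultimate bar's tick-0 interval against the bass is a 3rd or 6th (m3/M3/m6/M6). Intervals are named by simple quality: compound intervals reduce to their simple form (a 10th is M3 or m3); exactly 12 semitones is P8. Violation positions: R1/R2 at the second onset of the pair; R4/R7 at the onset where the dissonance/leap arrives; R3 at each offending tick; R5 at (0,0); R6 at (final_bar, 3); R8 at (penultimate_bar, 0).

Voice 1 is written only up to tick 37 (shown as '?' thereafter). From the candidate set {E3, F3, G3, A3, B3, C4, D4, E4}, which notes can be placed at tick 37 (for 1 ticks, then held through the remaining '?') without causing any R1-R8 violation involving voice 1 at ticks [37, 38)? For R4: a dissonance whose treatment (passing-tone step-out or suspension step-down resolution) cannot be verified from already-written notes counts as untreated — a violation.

E3: legal
F3: violates R4
G3: legal
A3: violates R4
B3: legal
C4: legal
D4: violates R4
E4: legal

{B3, C4, E3, E4, G3}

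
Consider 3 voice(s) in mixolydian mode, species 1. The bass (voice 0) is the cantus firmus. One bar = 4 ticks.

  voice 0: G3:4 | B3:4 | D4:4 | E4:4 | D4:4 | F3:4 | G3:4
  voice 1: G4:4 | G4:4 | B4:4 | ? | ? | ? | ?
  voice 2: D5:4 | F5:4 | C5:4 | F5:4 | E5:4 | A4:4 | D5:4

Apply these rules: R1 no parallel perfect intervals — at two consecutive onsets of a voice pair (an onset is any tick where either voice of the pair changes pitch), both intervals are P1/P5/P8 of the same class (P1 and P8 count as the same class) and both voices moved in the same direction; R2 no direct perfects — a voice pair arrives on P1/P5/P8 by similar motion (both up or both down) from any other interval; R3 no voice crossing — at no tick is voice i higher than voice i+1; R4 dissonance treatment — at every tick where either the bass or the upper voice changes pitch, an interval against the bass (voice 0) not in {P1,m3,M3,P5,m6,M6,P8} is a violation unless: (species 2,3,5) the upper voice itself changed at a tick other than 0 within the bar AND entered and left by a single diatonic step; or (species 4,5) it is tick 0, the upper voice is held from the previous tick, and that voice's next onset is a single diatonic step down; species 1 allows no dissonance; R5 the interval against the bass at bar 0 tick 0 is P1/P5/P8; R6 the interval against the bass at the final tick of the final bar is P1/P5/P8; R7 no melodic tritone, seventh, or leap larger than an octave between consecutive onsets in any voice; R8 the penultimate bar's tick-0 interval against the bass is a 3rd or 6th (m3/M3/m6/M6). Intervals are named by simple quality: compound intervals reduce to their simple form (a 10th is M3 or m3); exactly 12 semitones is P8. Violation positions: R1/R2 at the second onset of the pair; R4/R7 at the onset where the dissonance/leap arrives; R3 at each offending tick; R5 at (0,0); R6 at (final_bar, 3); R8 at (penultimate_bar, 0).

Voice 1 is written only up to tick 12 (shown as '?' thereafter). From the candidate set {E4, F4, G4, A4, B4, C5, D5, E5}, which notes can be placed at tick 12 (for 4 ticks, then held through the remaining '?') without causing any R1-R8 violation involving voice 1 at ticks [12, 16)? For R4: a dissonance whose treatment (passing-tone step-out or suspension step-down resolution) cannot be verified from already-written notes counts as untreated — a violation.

E4: legal
F4: violates R4,R7
G4: legal
A4: violates R4
B4: legal
C5: legal
D5: violates R4
E5: violates R2

{B4, C5, E4, G4}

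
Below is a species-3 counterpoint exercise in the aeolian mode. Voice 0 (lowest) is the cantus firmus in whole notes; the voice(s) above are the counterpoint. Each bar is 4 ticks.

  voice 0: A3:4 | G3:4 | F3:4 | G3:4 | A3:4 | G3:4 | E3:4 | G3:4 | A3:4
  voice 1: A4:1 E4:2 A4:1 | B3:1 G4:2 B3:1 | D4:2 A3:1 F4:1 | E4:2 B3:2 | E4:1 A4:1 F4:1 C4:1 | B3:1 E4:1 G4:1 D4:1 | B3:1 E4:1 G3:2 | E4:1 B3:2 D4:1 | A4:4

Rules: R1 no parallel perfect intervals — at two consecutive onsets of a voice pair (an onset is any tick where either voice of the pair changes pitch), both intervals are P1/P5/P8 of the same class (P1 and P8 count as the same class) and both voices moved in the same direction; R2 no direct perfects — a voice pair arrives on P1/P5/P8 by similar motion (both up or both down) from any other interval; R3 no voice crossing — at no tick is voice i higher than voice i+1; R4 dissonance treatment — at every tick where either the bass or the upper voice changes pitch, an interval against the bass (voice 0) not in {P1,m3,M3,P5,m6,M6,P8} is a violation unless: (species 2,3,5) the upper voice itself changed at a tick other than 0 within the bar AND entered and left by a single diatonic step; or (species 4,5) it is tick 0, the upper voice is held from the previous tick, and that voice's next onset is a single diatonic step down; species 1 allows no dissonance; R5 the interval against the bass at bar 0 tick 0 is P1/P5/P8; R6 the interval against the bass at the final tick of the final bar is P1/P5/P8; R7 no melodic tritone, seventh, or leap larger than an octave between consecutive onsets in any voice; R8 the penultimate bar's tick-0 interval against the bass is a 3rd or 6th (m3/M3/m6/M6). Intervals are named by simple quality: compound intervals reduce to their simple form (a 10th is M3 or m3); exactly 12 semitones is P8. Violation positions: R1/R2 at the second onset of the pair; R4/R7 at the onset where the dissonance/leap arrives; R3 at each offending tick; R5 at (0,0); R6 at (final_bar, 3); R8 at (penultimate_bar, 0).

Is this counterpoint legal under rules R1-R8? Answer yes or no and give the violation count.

bar 0: v0=A3 v1=A4 (P8)
bar 1: v0=G3 v1=B3 (M3)
bar 2: v0=F3 v1=D4 (M6)
bar 3: v0=G3 v1=E4 (M6)
bar 4: v0=A3 v1=E4 (P5)
bar 5: v0=G3 v1=B3 (M3)
bar 6: v0=E3 v1=B3 (P5)
bar 7: v0=G3 v1=E4 (M6)
bar 8: v0=A3 v1=A4 (P8)
  R7 @ bar1.0: A4->B3 leap 10st
  R2 @ bar4.0: G3/B3 M3 -> A3/E4 P5 similar
  R1 @ bar6.0: G3/D4 P5 -> E3/B3 P5 similar
  R2 @ bar8.0: G3/D4 P5 -> A3/A4 P8 similar

No (4 violations)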